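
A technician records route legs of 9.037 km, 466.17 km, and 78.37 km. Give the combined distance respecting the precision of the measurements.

553.58 km

9.037 km + 466.17 km + 78.37 km = 553.577 km.
Addition/subtraction keeps the fewest decimal places: 9.037 → 3 decimal places, 466.17 → 2 decimal places, 78.37 → 2 decimal places; limit is 2.
Rounded to 2 decimal places: 553.58 km.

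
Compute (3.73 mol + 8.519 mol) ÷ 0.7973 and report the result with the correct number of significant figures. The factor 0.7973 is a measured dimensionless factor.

15.36 mol

3.73 mol + 8.519 mol = 12.249 mol; the sum is limited to 2 decimal places (4 s.f.).
Carrying full precision, 12.249 ÷ 0.7973 = 15.3631004641… mol; 0.7973 has 4 s.f., so the result keeps min(4, 4) = 4 s.f.
Rounded to 4 significant figures: 15.36 mol.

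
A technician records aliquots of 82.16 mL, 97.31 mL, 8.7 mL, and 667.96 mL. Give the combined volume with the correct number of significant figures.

82.16 mL + 97.31 mL + 8.7 mL + 667.96 mL = 856.13 mL.
Addition/subtraction keeps the fewest decimal places: 82.16 → 2 decimal places, 97.31 → 2 decimal places, 8.7 → 1 decimal place, 667.96 → 2 decimal places; limit is 1.
Rounded to 1 decimal place: 856.1 mL.

856.1 mL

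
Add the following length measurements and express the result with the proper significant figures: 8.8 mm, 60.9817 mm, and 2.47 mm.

72.3 mm

8.8 mm + 60.9817 mm + 2.47 mm = 72.2517 mm.
Addition/subtraction keeps the fewest decimal places: 8.8 → 1 decimal place, 60.9817 → 4 decimal places, 2.47 → 2 decimal places; limit is 1.
Rounded to 1 decimal place: 72.3 mm.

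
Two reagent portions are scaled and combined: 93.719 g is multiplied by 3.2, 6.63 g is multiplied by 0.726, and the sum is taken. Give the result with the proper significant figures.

93.719 × 3.2 = 299.9008 → 3.0 × 10^2 g (2 s.f., last digit at the 10^1 place).
6.63 × 0.726 = 4.81338 → 4.81 g (3 s.f., last digit at the 10^-2 place).
Sum: 304.71418 g; keep the coarser place, 10^1.
Result: 3.0 × 10^2 g.

3.0 × 10^2 g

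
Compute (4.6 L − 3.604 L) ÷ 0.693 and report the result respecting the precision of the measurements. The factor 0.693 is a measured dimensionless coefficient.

4.6 L − 3.604 L = 0.996 L; the difference is limited to 1 decimal place (2 s.f.).
Carrying full precision, 0.996 ÷ 0.693 = 1.43722943723… L; 0.693 has 3 s.f., so the result keeps min(2, 3) = 2 s.f.
Rounded to 2 significant figures: 1.4 L.

1.4 L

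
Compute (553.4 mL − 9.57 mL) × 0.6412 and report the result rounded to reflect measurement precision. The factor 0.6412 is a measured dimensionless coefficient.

553.4 mL − 9.57 mL = 543.83 mL; the difference is limited to 1 decimal place (4 s.f.).
Carrying full precision, 543.83 × 0.6412 = 348.703796 mL; 0.6412 has 4 s.f., so the result keeps min(4, 4) = 4 s.f.
Rounded to 4 significant figures: 348.7 mL.

348.7 mL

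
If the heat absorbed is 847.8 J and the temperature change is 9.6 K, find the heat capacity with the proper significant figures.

heat capacity = 847.8 J ÷ 9.6 K = 88.3125 J/K.
847.8 has 4 significant figures; 9.6 has 2.
Division/multiplication keeps the fewest: 2 significant figures.
Rounded: 88 J/K.

88 J/K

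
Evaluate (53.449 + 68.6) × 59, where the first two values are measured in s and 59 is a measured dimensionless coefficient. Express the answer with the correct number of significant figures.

7.2 × 10³ s

53.449 s + 68.6 s = 122.049 s; the sum is limited to 1 decimal place (4 s.f.).
Carrying full precision, 122.049 × 59 = 7200.891 s; 59 has 2 s.f., so the result keeps min(4, 2) = 2 s.f.
Rounded to 2 significant figures: 7.2 × 10³ s.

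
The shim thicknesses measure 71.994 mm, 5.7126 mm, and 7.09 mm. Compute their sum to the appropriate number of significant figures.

84.80 mm

71.994 mm + 5.7126 mm + 7.09 mm = 84.7966 mm.
Addition/subtraction keeps the fewest decimal places: 71.994 → 3 decimal places, 5.7126 → 4 decimal places, 7.09 → 2 decimal places; limit is 2.
Rounded to 2 decimal places: 84.80 mm.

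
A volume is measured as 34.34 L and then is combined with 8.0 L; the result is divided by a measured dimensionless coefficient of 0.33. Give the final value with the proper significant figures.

34.34 L + 8.0 L = 42.34 L; the sum is limited to 1 decimal place (3 s.f.).
Carrying full precision, 42.34 ÷ 0.33 = 128.303030303… L; 0.33 has 2 s.f., so the result keeps min(3, 2) = 2 s.f.
Rounded to 2 significant figures: 1.3 × 10² L.

1.3 × 10² L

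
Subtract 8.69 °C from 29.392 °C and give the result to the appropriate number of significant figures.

29.392 °C − 8.69 °C = 20.702 °C.
Addition/subtraction keeps the fewest decimal places: 29.392 → 3 decimal places, 8.69 → 2 decimal places; limit is 2.
Rounded to 2 decimal places: 20.70 °C.

20.70 °C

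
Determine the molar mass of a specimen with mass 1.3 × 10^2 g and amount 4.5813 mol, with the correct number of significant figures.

molar mass = 1.3 × 10^2 g ÷ 4.5813 mol = 28.3762250889… g/mol.
1.3 × 10^2 has 2 significant figures; 4.5813 has 5.
Division/multiplication keeps the fewest: 2 significant figures.
Rounded: 28 g/mol.

28 g/mol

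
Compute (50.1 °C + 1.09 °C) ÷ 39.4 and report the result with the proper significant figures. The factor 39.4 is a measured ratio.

1.30 °C

50.1 °C + 1.09 °C = 51.19 °C; the sum is limited to 1 decimal place (3 s.f.).
Carrying full precision, 51.19 ÷ 39.4 = 1.29923857868… °C; 39.4 has 3 s.f., so the result keeps min(3, 3) = 3 s.f.
Rounded to 3 significant figures: 1.30 °C.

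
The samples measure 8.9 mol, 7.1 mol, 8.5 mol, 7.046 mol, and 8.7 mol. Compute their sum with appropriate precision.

40.2 mol

8.9 mol + 7.1 mol + 8.5 mol + 7.046 mol + 8.7 mol = 40.246 mol.
Addition/subtraction keeps the fewest decimal places: 8.9 → 1 decimal place, 7.1 → 1 decimal place, 8.5 → 1 decimal place, 7.046 → 3 decimal places, 8.7 → 1 decimal place; limit is 1.
Rounded to 1 decimal place: 40.2 mol.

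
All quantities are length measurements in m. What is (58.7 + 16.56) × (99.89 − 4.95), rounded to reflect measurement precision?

58.7 + 16.56 = 75.26, limited to 1 d.p. → 3 s.f.; 99.89 − 4.95 = 94.94, limited to 2 d.p. → 4 s.f.
Carrying full precision, 75.26 × 94.94 = 7145.1844; keep min(3, 4) = 3 s.f.
Rounded to 3 significant figures: 7.15 × 10^3 m².

7.15 × 10^3 m²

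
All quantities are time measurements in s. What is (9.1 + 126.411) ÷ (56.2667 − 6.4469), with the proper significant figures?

9.1 + 126.411 = 135.511, limited to 1 d.p. → 4 s.f.; 56.2667 − 6.4469 = 49.8198, limited to 4 d.p. → 6 s.f.
Carrying full precision, 135.511 ÷ 49.8198 = 2.72002296276…; keep min(4, 6) = 4 s.f.
Rounded to 4 significant figures: 2.720.

2.720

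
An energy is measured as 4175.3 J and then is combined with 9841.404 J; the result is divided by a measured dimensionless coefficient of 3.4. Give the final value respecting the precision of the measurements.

4.1 × 10³ J

4175.3 J + 9841.404 J = 14016.704 J; the sum is limited to 1 decimal place (6 s.f.).
Carrying full precision, 14016.704 ÷ 3.4 = 4122.56 J; 3.4 has 2 s.f., so the result keeps min(6, 2) = 2 s.f.
Rounded to 2 significant figures: 4.1 × 10³ J.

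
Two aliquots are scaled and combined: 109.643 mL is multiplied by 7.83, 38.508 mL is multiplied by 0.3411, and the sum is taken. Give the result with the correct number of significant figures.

872 mL

109.643 × 7.83 = 858.50469 → 859 mL (3 s.f., last digit at the 10^0 place).
38.508 × 0.3411 = 13.1350788 → 13.14 mL (4 s.f., last digit at the 10^-2 place).
Sum: 871.6397688 mL; keep the coarser place, 10^0.
Result: 872 mL.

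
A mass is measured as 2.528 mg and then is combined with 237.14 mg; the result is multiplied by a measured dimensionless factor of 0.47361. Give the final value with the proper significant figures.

113.51 mg

2.528 mg + 237.14 mg = 239.668 mg; the sum is limited to 2 decimal places (5 s.f.).
Carrying full precision, 239.668 × 0.47361 = 113.50916148 mg; 0.47361 has 5 s.f., so the result keeps min(5, 5) = 5 s.f.
Rounded to 5 significant figures: 113.51 mg.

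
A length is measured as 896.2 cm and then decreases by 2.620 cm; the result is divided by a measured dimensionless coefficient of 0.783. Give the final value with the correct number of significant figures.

896.2 cm − 2.620 cm = 893.580 cm; the difference is limited to 1 decimal place (4 s.f.).
Carrying full precision, 893.580 ÷ 0.783 = 1141.22605364… cm; 0.783 has 3 s.f., so the result keeps min(4, 3) = 3 s.f.
Rounded to 3 significant figures: 1.14 × 10³ cm.

1.14 × 10³ cm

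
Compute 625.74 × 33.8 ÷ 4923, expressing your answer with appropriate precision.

4.30

625.74 × 33.8 ÷ 4923 = 4.29616331505…
Multiplication/division keeps the fewest significant figures: 625.74 → 5 s.f., 33.8 → 3 s.f., 4923 → 4 s.f.; limit is 3.
Rounded to 3 significant figures: 4.30.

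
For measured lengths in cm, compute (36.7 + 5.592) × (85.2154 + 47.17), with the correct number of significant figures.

36.7 + 5.592 = 42.292, limited to 1 d.p. → 3 s.f.; 85.2154 + 47.17 = 132.3854, limited to 2 d.p. → 5 s.f.
Carrying full precision, 42.292 × 132.3854 = 5598.8433368; keep min(3, 5) = 3 s.f.
Rounded to 3 significant figures: 5.60 × 10³ cm².

5.60 × 10³ cm²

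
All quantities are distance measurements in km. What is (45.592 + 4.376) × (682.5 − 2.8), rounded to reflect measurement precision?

3.396 × 10⁴ km²

45.592 + 4.376 = 49.968, limited to 3 d.p. → 5 s.f.; 682.5 − 2.8 = 679.7, limited to 1 d.p. → 4 s.f.
Carrying full precision, 49.968 × 679.7 = 33963.2496; keep min(5, 4) = 4 s.f.
Rounded to 4 significant figures: 3.396 × 10⁴ km².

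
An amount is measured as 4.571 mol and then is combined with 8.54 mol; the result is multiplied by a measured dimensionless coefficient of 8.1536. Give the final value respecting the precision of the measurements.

1.069 × 10² mol

4.571 mol + 8.54 mol = 13.111 mol; the sum is limited to 2 decimal places (4 s.f.).
Carrying full precision, 13.111 × 8.1536 = 106.9018496 mol; 8.1536 has 5 s.f., so the result keeps min(4, 5) = 4 s.f.
Rounded to 4 significant figures: 1.069 × 10² mol.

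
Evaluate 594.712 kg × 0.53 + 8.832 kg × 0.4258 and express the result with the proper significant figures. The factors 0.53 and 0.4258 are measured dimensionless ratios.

3.2 × 10² kg

594.712 × 0.53 = 315.19736 → 3.2 × 10² kg (2 s.f., last digit at the 10^1 place).
8.832 × 0.4258 = 3.7606656 → 3.761 kg (4 s.f., last digit at the 10^-3 place).
Sum: 318.9580256 kg; keep the coarser place, 10^1.
Result: 3.2 × 10² kg.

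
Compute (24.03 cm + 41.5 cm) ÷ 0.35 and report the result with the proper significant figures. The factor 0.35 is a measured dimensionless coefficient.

24.03 cm + 41.5 cm = 65.53 cm; the sum is limited to 1 decimal place (3 s.f.).
Carrying full precision, 65.53 ÷ 0.35 = 187.228571429… cm; 0.35 has 2 s.f., so the result keeps min(3, 2) = 2 s.f.
Rounded to 2 significant figures: 1.9 × 10² cm.

1.9 × 10² cm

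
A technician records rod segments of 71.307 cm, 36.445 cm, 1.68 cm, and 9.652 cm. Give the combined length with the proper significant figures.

71.307 cm + 36.445 cm + 1.68 cm + 9.652 cm = 119.084 cm.
Addition/subtraction keeps the fewest decimal places: 71.307 → 3 decimal places, 36.445 → 3 decimal places, 1.68 → 2 decimal places, 9.652 → 3 decimal places; limit is 2.
Rounded to 2 decimal places: 119.08 cm.

119.08 cm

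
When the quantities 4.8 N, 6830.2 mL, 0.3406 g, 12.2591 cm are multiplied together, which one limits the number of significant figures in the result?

4.8 N → 2 s.f.; 6830.2 mL → 5 s.f.; 0.3406 g → 4 s.f.; 12.2591 cm → 6 s.f.
The fewest is 2 significant figures, from 4.8 N.

4.8 N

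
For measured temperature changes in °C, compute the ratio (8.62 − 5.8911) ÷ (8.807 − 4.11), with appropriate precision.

8.62 − 5.8911 = 2.7289, limited to 2 d.p. → 3 s.f.; 8.807 − 4.11 = 4.697, limited to 2 d.p. → 3 s.f.
Carrying full precision, 2.7289 ÷ 4.697 = 0.580987864594…; keep min(3, 3) = 3 s.f.
Rounded to 3 significant figures: 0.581.

0.581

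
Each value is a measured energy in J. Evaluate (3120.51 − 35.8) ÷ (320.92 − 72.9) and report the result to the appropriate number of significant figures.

12.44

3120.51 − 35.8 = 3084.71, limited to 1 d.p. → 5 s.f.; 320.92 − 72.9 = 248.02, limited to 1 d.p. → 4 s.f.
Carrying full precision, 3084.71 ÷ 248.02 = 12.4373437626…; keep min(5, 4) = 4 s.f.
Rounded to 4 significant figures: 12.44.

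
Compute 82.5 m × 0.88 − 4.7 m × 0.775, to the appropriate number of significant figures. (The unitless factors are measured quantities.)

82.5 × 0.88 = 72.6 → 73 m (2 s.f., last digit at the 10^0 place).
4.7 × 0.775 = 3.6425 → 3.6 m (2 s.f., last digit at the 10^-1 place).
Difference: 68.9575 m; keep the coarser place, 10^0.
Result: 69 m.

69 m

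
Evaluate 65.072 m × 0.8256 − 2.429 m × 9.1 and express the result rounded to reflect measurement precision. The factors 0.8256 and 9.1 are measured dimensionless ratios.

32 m

65.072 × 0.8256 = 53.7234432 → 53.72 m (4 s.f., last digit at the 10^-2 place).
2.429 × 9.1 = 22.1039 → 22 m (2 s.f., last digit at the 10^0 place).
Difference: 31.6195432 m; keep the coarser place, 10^0.
Result: 32 m.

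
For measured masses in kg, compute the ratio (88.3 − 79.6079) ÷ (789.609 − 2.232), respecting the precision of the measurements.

0.011

88.3 − 79.6079 = 8.6921, limited to 1 d.p. → 2 s.f.; 789.609 − 2.232 = 787.377, limited to 3 d.p. → 6 s.f.
Carrying full precision, 8.6921 ÷ 787.377 = 0.0110393115369…; keep min(2, 6) = 2 s.f.
Rounded to 2 significant figures: 0.011.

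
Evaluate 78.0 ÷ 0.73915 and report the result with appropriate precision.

78.0 ÷ 0.73915 = 105.526618413…
Multiplication/division keeps the fewest significant figures: 78.0 → 3 s.f., 0.73915 → 5 s.f.; limit is 3.
Rounded to 3 significant figures: 106.

106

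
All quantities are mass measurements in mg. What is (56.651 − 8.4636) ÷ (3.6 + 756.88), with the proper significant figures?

56.651 − 8.4636 = 48.1874, limited to 3 d.p. → 5 s.f.; 3.6 + 756.88 = 760.48, limited to 1 d.p. → 4 s.f.
Carrying full precision, 48.1874 ÷ 760.48 = 0.063364454029…; keep min(5, 4) = 4 s.f.
Rounded to 4 significant figures: 0.06336.

0.06336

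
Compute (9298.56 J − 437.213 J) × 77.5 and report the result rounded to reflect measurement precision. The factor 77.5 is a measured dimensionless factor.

6.87 × 10⁵ J

9298.56 J − 437.213 J = 8861.347 J; the difference is limited to 2 decimal places (6 s.f.).
Carrying full precision, 8861.347 × 77.5 = 686754.3925 J; 77.5 has 3 s.f., so the result keeps min(6, 3) = 3 s.f.
Rounded to 3 significant figures: 6.87 × 10⁵ J.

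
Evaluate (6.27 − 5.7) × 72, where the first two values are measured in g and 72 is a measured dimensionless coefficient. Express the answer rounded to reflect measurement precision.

4 × 10¹ g

6.27 g − 5.7 g = 0.57 g; the difference is limited to 1 decimal place (1 s.f.).
Carrying full precision, 0.57 × 72 = 41.04 g; 72 has 2 s.f., so the result keeps min(1, 2) = 1 s.f.
Rounded to 1 significant figure: 4 × 10¹ g.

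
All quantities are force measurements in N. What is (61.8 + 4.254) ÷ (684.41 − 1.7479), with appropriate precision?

0.0968

61.8 + 4.254 = 66.054, limited to 1 d.p. → 3 s.f.; 684.41 − 1.7479 = 682.6621, limited to 2 d.p. → 5 s.f.
Carrying full precision, 66.054 ÷ 682.6621 = 0.0967594363302…; keep min(3, 5) = 3 s.f.
Rounded to 3 significant figures: 0.0968.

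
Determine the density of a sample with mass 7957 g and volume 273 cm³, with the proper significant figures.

density = 7957 g ÷ 273 cm³ = 29.1465201465… g/cm³.
7957 has 4 significant figures; 273 has 3.
Division/multiplication keeps the fewest: 3 significant figures.
Rounded: 29.1 g/cm³.

29.1 g/cm³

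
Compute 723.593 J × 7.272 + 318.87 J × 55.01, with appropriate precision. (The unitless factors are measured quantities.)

2.280 × 10^4 J

723.593 × 7.272 = 5261.968296 → 5262 J (4 s.f., last digit at the 10^0 place).
318.87 × 55.01 = 17541.0387 → 1.754 × 10^4 J (4 s.f., last digit at the 10^1 place).
Sum: 22803.006996 J; keep the coarser place, 10^1.
Result: 2.280 × 10^4 J.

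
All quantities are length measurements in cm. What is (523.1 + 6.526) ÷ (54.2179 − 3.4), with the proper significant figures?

523.1 + 6.526 = 529.626, limited to 1 d.p. → 4 s.f.; 54.2179 − 3.4 = 50.8179, limited to 1 d.p. → 3 s.f.
Carrying full precision, 529.626 ÷ 50.8179 = 10.4220363297…; keep min(4, 3) = 3 s.f.
Rounded to 3 significant figures: 10.4.

10.4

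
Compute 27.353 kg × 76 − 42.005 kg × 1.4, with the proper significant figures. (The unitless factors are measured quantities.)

27.353 × 76 = 2078.828 → 2.1 × 10^3 kg (2 s.f., last digit at the 10^2 place).
42.005 × 1.4 = 58.807 → 59 kg (2 s.f., last digit at the 10^0 place).
Difference: 2020.021 kg; keep the coarser place, 10^2.
Result: 2.0 × 10^3 kg.

2.0 × 10^3 kg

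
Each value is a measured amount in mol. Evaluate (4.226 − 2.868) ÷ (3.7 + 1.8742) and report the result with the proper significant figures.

4.226 − 2.868 = 1.358, limited to 3 d.p. → 4 s.f.; 3.7 + 1.8742 = 5.5742, limited to 1 d.p. → 2 s.f.
Carrying full precision, 1.358 ÷ 5.5742 = 0.243622403215…; keep min(4, 2) = 2 s.f.
Rounded to 2 significant figures: 0.24.

0.24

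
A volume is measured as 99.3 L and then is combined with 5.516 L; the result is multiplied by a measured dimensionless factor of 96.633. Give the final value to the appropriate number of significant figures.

1.013 × 10^4 L

99.3 L + 5.516 L = 104.816 L; the sum is limited to 1 decimal place (4 s.f.).
Carrying full precision, 104.816 × 96.633 = 10128.684528 L; 96.633 has 5 s.f., so the result keeps min(4, 5) = 4 s.f.
Rounded to 4 significant figures: 1.013 × 10^4 L.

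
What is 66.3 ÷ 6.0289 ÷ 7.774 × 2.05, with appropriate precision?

66.3 ÷ 6.0289 ÷ 7.774 × 2.05 = 2.89991169069…
Multiplication/division keeps the fewest significant figures: 66.3 → 3 s.f., 6.0289 → 5 s.f., 7.774 → 4 s.f., 2.05 → 3 s.f.; limit is 3.
Rounded to 3 significant figures: 2.90.

2.90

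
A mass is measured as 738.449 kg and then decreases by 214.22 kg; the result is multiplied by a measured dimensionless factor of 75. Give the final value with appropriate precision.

3.9 × 10⁴ kg

738.449 kg − 214.22 kg = 524.229 kg; the difference is limited to 2 decimal places (5 s.f.).
Carrying full precision, 524.229 × 75 = 39317.175 kg; 75 has 2 s.f., so the result keeps min(5, 2) = 2 s.f.
Rounded to 2 significant figures: 3.9 × 10⁴ kg.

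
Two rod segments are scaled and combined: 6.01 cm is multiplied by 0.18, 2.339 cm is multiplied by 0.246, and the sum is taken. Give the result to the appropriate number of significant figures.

1.7 cm

6.01 × 0.18 = 1.0818 → 1.1 cm (2 s.f., last digit at the 10^-1 place).
2.339 × 0.246 = 0.575394 → 0.575 cm (3 s.f., last digit at the 10^-3 place).
Sum: 1.657194 cm; keep the coarser place, 10^-1.
Result: 1.7 cm.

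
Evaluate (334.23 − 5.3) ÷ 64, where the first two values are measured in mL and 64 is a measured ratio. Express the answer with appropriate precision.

334.23 mL − 5.3 mL = 328.93 mL; the difference is limited to 1 decimal place (4 s.f.).
Carrying full precision, 328.93 ÷ 64 = 5.13953125 mL; 64 has 2 s.f., so the result keeps min(4, 2) = 2 s.f.
Rounded to 2 significant figures: 5.1 mL.

5.1 mL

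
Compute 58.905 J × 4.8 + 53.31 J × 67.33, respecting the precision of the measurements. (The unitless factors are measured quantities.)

58.905 × 4.8 = 282.744 → 2.8 × 10² J (2 s.f., last digit at the 10^1 place).
53.31 × 67.33 = 3589.3623 → 3589 J (4 s.f., last digit at the 10^0 place).
Sum: 3872.1063 J; keep the coarser place, 10^1.
Result: 3.87 × 10³ J.

3.87 × 10³ J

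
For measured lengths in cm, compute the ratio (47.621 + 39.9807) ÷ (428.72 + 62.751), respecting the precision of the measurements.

47.621 + 39.9807 = 87.6017, limited to 3 d.p. → 5 s.f.; 428.72 + 62.751 = 491.471, limited to 2 d.p. → 5 s.f.
Carrying full precision, 87.6017 ÷ 491.471 = 0.178243884176…; keep min(5, 5) = 5 s.f.
Rounded to 5 significant figures: 1.7824 × 10^-1.

1.7824 × 10^-1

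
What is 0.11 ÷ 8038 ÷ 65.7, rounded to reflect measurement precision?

2.1 × 10⁻⁷

0.11 ÷ 8038 ÷ 65.7 = 2.08295224775 × 10^-7…
Multiplication/division keeps the fewest significant figures: 0.11 → 2 s.f., 8038 → 4 s.f., 65.7 → 3 s.f.; limit is 2.
Rounded to 2 significant figures: 2.1 × 10⁻⁷.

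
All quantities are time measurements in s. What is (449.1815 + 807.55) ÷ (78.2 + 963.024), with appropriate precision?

1.2070

449.1815 + 807.55 = 1256.7315, limited to 2 d.p. → 6 s.f.; 78.2 + 963.024 = 1041.224, limited to 1 d.p. → 5 s.f.
Carrying full precision, 1256.7315 ÷ 1041.224 = 1.20697515616…; keep min(6, 5) = 5 s.f.
Rounded to 5 significant figures: 1.2070.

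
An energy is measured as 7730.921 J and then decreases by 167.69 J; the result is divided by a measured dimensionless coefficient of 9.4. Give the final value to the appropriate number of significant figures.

7730.921 J − 167.69 J = 7563.231 J; the difference is limited to 2 decimal places (6 s.f.).
Carrying full precision, 7563.231 ÷ 9.4 = 804.599042553… J; 9.4 has 2 s.f., so the result keeps min(6, 2) = 2 s.f.
Rounded to 2 significant figures: 8.0 × 10^2 J.

8.0 × 10^2 J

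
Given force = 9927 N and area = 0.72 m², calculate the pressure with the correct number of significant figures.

pressure = 9927 N ÷ 0.72 m² = 13787.5 Pa.
9927 has 4 significant figures; 0.72 has 2.
Division/multiplication keeps the fewest: 2 significant figures.
Rounded: 1.4 × 10^4 Pa.

1.4 × 10^4 Pa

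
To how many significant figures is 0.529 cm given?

0.529: leading zeros are not significant.

3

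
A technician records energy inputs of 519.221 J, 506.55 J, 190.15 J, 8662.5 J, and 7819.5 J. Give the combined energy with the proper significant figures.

17697.9 J

519.221 J + 506.55 J + 190.15 J + 8662.5 J + 7819.5 J = 17697.921 J.
Addition/subtraction keeps the fewest decimal places: 519.221 → 3 decimal places, 506.55 → 2 decimal places, 190.15 → 2 decimal places, 8662.5 → 1 decimal place, 7819.5 → 1 decimal place; limit is 1.
Rounded to 1 decimal place: 17697.9 J.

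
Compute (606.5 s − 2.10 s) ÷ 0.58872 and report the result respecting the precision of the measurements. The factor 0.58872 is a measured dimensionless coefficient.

1027 s

606.5 s − 2.10 s = 604.40 s; the difference is limited to 1 decimal place (4 s.f.).
Carrying full precision, 604.40 ÷ 0.58872 = 1026.63405354… s; 0.58872 has 5 s.f., so the result keeps min(4, 5) = 4 s.f.
Rounded to 4 significant figures: 1027 s.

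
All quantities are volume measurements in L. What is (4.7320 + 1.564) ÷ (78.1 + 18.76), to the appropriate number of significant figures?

0.0650

4.7320 + 1.564 = 6.2960, limited to 3 d.p. → 4 s.f.; 78.1 + 18.76 = 96.86, limited to 1 d.p. → 3 s.f.
Carrying full precision, 6.2960 ÷ 96.86 = 0.0650010324179…; keep min(4, 3) = 3 s.f.
Rounded to 3 significant figures: 0.0650.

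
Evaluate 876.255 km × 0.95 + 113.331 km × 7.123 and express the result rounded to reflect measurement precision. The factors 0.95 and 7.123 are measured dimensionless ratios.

1.64 × 10^3 km

876.255 × 0.95 = 832.44225 → 8.3 × 10^2 km (2 s.f., last digit at the 10^1 place).
113.331 × 7.123 = 807.256713 → 807.3 km (4 s.f., last digit at the 10^-1 place).
Sum: 1639.698963 km; keep the coarser place, 10^1.
Result: 1.64 × 10^3 km.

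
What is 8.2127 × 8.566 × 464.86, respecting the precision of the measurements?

3.270 × 10^4

8.2127 × 8.566 × 464.86 = 32702.8955147…
Multiplication/division keeps the fewest significant figures: 8.2127 → 5 s.f., 8.566 → 4 s.f., 464.86 → 5 s.f.; limit is 4.
Rounded to 4 significant figures: 3.270 × 10^4.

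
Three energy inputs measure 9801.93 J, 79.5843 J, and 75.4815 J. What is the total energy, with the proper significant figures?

9801.93 J + 79.5843 J + 75.4815 J = 9956.9958 J.
Addition/subtraction keeps the fewest decimal places: 9801.93 → 2 decimal places, 79.5843 → 4 decimal places, 75.4815 → 4 decimal places; limit is 2.
Rounded to 2 decimal places: 9957.00 J.

9957.00 J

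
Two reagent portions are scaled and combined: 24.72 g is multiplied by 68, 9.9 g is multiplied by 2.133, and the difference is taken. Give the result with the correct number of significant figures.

1.7 × 10^3 g

24.72 × 68 = 1680.96 → 1.7 × 10^3 g (2 s.f., last digit at the 10^2 place).
9.9 × 2.133 = 21.1167 → 21 g (2 s.f., last digit at the 10^0 place).
Difference: 1659.8433 g; keep the coarser place, 10^2.
Result: 1.7 × 10^3 g.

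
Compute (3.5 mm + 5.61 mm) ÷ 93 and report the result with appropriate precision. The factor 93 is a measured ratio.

0.098 mm

3.5 mm + 5.61 mm = 9.11 mm; the sum is limited to 1 decimal place (2 s.f.).
Carrying full precision, 9.11 ÷ 93 = 0.0979569892473… mm; 93 has 2 s.f., so the result keeps min(2, 2) = 2 s.f.
Rounded to 2 significant figures: 0.098 mm.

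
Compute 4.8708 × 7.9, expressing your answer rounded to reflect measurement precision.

4.8708 × 7.9 = 38.47932
Multiplication/division keeps the fewest significant figures: 4.8708 → 5 s.f., 7.9 → 2 s.f.; limit is 2.
Rounded to 2 significant figures: 38.

38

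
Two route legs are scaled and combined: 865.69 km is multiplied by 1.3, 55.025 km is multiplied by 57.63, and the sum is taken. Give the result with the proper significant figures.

865.69 × 1.3 = 1125.397 → 1.1 × 10³ km (2 s.f., last digit at the 10^2 place).
55.025 × 57.63 = 3171.09075 → 3171 km (4 s.f., last digit at the 10^0 place).
Sum: 4296.48775 km; keep the coarser place, 10^2.
Result: 4.3 × 10³ km.

4.3 × 10³ km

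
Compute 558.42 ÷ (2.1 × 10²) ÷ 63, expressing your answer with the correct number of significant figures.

558.42 ÷ (2.1 × 10²) ÷ 63 = 0.04220861678…
Multiplication/division keeps the fewest significant figures: 558.42 → 5 s.f., 2.1 × 10² → 2 s.f., 63 → 2 s.f.; limit is 2.
Rounded to 2 significant figures: 0.042.

0.042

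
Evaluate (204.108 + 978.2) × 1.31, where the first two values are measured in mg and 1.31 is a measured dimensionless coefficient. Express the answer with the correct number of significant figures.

204.108 mg + 978.2 mg = 1182.308 mg; the sum is limited to 1 decimal place (5 s.f.).
Carrying full precision, 1182.308 × 1.31 = 1548.82348 mg; 1.31 has 3 s.f., so the result keeps min(5, 3) = 3 s.f.
Rounded to 3 significant figures: 1.55 × 10^3 mg.

1.55 × 10^3 mg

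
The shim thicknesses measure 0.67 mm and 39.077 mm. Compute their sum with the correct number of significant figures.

0.67 mm + 39.077 mm = 39.747 mm.
Addition/subtraction keeps the fewest decimal places: 0.67 → 2 decimal places, 39.077 → 3 decimal places; limit is 2.
Rounded to 2 decimal places: 39.75 mm.

39.75 mm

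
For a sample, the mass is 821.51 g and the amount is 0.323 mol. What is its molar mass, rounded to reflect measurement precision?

2.54 × 10^3 g/mol

molar mass = 821.51 g ÷ 0.323 mol = 2543.374613… g/mol.
821.51 has 5 significant figures; 0.323 has 3.
Division/multiplication keeps the fewest: 3 significant figures.
Rounded: 2.54 × 10^3 g/mol.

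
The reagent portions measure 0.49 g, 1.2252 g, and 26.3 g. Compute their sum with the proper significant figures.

0.49 g + 1.2252 g + 26.3 g = 28.0152 g.
Addition/subtraction keeps the fewest decimal places: 0.49 → 2 decimal places, 1.2252 → 4 decimal places, 26.3 → 1 decimal place; limit is 1.
Rounded to 1 decimal place: 28.0 g.

28.0 g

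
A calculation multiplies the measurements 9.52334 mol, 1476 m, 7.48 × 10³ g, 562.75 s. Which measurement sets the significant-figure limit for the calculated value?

9.52334 mol → 6 s.f.; 1476 m → 4 s.f.; 7.48 × 10³ g → 3 s.f.; 562.75 s → 5 s.f.
The fewest is 3 significant figures, from 7.48 × 10³ g.

7.48 × 10³ g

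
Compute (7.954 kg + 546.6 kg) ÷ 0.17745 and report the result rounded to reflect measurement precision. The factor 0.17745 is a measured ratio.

3125 kg

7.954 kg + 546.6 kg = 554.554 kg; the sum is limited to 1 decimal place (4 s.f.).
Carrying full precision, 554.554 ÷ 0.17745 = 3125.12820513… kg; 0.17745 has 5 s.f., so the result keeps min(4, 5) = 4 s.f.
Rounded to 4 significant figures: 3125 kg.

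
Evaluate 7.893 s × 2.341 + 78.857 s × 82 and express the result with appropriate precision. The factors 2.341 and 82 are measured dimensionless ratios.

6.5 × 10^3 s

7.893 × 2.341 = 18.477513 → 18.48 s (4 s.f., last digit at the 10^-2 place).
78.857 × 82 = 6466.274 → 6.5 × 10^3 s (2 s.f., last digit at the 10^2 place).
Sum: 6484.751513 s; keep the coarser place, 10^2.
Result: 6.5 × 10^3 s.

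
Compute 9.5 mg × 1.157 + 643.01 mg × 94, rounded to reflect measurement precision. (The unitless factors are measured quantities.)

9.5 × 1.157 = 10.9915 → 11 mg (2 s.f., last digit at the 10^0 place).
643.01 × 94 = 60442.94 → 6.0 × 10⁴ mg (2 s.f., last digit at the 10^3 place).
Sum: 60453.9315 mg; keep the coarser place, 10^3.
Result: 6.0 × 10⁴ mg.

6.0 × 10⁴ mg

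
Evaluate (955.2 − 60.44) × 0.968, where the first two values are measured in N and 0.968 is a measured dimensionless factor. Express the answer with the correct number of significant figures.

866 N

955.2 N − 60.44 N = 894.76 N; the difference is limited to 1 decimal place (4 s.f.).
Carrying full precision, 894.76 × 0.968 = 866.12768 N; 0.968 has 3 s.f., so the result keeps min(4, 3) = 3 s.f.
Rounded to 3 significant figures: 866 N.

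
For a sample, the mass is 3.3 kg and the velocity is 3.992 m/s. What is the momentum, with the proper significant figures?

momentum = 3.3 kg × 3.992 m/s = 13.1736 kg·m/s.
3.3 has 2 significant figures; 3.992 has 4.
Division/multiplication keeps the fewest: 2 significant figures.
Rounded: 13 kg·m/s.

13 kg·m/s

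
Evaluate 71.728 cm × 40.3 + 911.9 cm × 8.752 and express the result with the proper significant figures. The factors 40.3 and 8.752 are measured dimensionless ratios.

71.728 × 40.3 = 2890.6384 → 2.89 × 10^3 cm (3 s.f., last digit at the 10^1 place).
911.9 × 8.752 = 7980.9488 → 7981 cm (4 s.f., last digit at the 10^0 place).
Sum: 10871.5872 cm; keep the coarser place, 10^1.
Result: 1.087 × 10^4 cm.

1.087 × 10^4 cm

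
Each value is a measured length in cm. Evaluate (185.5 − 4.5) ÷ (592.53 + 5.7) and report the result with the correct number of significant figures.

0.3026

185.5 − 4.5 = 181.0, limited to 1 d.p. → 4 s.f.; 592.53 + 5.7 = 598.23, limited to 1 d.p. → 4 s.f.
Carrying full precision, 181.0 ÷ 598.23 = 0.302559216355…; keep min(4, 4) = 4 s.f.
Rounded to 4 significant figures: 0.3026.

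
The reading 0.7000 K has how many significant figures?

0.7000: leading zeros are not significant; trailing zeros after a decimal point are significant.

4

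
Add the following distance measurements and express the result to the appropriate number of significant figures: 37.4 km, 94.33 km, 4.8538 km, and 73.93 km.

37.4 km + 94.33 km + 4.8538 km + 73.93 km = 210.5138 km.
Addition/subtraction keeps the fewest decimal places: 37.4 → 1 decimal place, 94.33 → 2 decimal places, 4.8538 → 4 decimal places, 73.93 → 2 decimal places; limit is 1.
Rounded to 1 decimal place: 210.5 km.

210.5 km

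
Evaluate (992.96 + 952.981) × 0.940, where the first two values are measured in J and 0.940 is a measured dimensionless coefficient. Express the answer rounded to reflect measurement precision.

992.96 J + 952.981 J = 1945.941 J; the sum is limited to 2 decimal places (6 s.f.).
Carrying full precision, 1945.941 × 0.940 = 1829.18454 J; 0.940 has 3 s.f., so the result keeps min(6, 3) = 3 s.f.
Rounded to 3 significant figures: 1.83 × 10³ J.

1.83 × 10³ J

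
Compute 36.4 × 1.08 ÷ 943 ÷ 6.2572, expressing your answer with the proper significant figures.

36.4 × 1.08 ÷ 943 ÷ 6.2572 = 0.00666244151637…
Multiplication/division keeps the fewest significant figures: 36.4 → 3 s.f., 1.08 → 3 s.f., 943 → 3 s.f., 6.2572 → 5 s.f.; limit is 3.
Rounded to 3 significant figures: 0.00666.

0.00666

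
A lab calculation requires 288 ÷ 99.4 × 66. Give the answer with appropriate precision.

1.9 × 10^2

288 ÷ 99.4 × 66 = 191.227364185…
Multiplication/division keeps the fewest significant figures: 288 → 3 s.f., 99.4 → 3 s.f., 66 → 2 s.f.; limit is 2.
Rounded to 2 significant figures: 1.9 × 10^2.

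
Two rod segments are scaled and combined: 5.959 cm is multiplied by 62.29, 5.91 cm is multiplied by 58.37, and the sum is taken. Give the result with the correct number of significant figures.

716 cm

5.959 × 62.29 = 371.18611 → 371.2 cm (4 s.f., last digit at the 10^-1 place).
5.91 × 58.37 = 344.9667 → 345 cm (3 s.f., last digit at the 10^0 place).
Sum: 716.15281 cm; keep the coarser place, 10^0.
Result: 716 cm.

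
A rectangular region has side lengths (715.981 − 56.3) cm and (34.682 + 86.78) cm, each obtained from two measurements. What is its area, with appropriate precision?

8.013 × 10⁴ cm²

715.981 − 56.3 = 659.681, limited to 1 d.p. → 4 s.f.; 34.682 + 86.78 = 121.462, limited to 2 d.p. → 5 s.f.
Carrying full precision, 659.681 × 121.462 = 80126.173622; keep min(4, 5) = 4 s.f.
Rounded to 4 significant figures: 8.013 × 10⁴ cm².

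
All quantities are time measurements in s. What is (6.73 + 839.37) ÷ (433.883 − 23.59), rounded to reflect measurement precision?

2.0622

6.73 + 839.37 = 846.10, limited to 2 d.p. → 5 s.f.; 433.883 − 23.59 = 410.293, limited to 2 d.p. → 5 s.f.
Carrying full precision, 846.10 ÷ 410.293 = 2.06218482889…; keep min(5, 5) = 5 s.f.
Rounded to 5 significant figures: 2.0622.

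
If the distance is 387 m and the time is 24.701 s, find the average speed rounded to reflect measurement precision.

15.7 m/s

average speed = 387 m ÷ 24.701 s = 15.6673818874… m/s.
387 has 3 significant figures; 24.701 has 5.
Division/multiplication keeps the fewest: 3 significant figures.
Rounded: 15.7 m/s.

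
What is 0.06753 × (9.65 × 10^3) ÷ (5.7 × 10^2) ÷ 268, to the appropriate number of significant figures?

0.06753 × (9.65 × 10^3) ÷ (5.7 × 10^2) ÷ 268 = 0.00426593676355…
Multiplication/division keeps the fewest significant figures: 0.06753 → 4 s.f., 9.65 × 10^3 → 3 s.f., 5.7 × 10^2 → 2 s.f., 268 → 3 s.f.; limit is 2.
Rounded to 2 significant figures: 0.0043.

0.0043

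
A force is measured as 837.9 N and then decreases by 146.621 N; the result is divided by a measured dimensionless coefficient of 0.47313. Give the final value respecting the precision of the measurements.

1.461 × 10³ N

837.9 N − 146.621 N = 691.279 N; the difference is limited to 1 decimal place (4 s.f.).
Carrying full precision, 691.279 ÷ 0.47313 = 1461.07623698… N; 0.47313 has 5 s.f., so the result keeps min(4, 5) = 4 s.f.
Rounded to 4 significant figures: 1.461 × 10³ N.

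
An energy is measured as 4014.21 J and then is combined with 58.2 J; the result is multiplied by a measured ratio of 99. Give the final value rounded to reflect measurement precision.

4014.21 J + 58.2 J = 4072.41 J; the sum is limited to 1 decimal place (5 s.f.).
Carrying full precision, 4072.41 × 99 = 403168.59 J; 99 has 2 s.f., so the result keeps min(5, 2) = 2 s.f.
Rounded to 2 significant figures: 4.0 × 10^5 J.

4.0 × 10^5 J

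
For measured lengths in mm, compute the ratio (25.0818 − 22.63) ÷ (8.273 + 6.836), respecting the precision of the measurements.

0.162

25.0818 − 22.63 = 2.4518, limited to 2 d.p. → 3 s.f.; 8.273 + 6.836 = 15.109, limited to 3 d.p. → 5 s.f.
Carrying full precision, 2.4518 ÷ 15.109 = 0.16227414124…; keep min(3, 5) = 3 s.f.
Rounded to 3 significant figures: 0.162.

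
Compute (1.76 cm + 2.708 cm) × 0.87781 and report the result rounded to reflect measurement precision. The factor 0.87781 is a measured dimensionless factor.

3.92 cm

1.76 cm + 2.708 cm = 4.468 cm; the sum is limited to 2 decimal places (3 s.f.).
Carrying full precision, 4.468 × 0.87781 = 3.92205508 cm; 0.87781 has 5 s.f., so the result keeps min(3, 5) = 3 s.f.
Rounded to 3 significant figures: 3.92 cm.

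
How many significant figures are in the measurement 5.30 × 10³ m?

5.30 × 10³: in scientific notation every digit of the coefficient is significant.

3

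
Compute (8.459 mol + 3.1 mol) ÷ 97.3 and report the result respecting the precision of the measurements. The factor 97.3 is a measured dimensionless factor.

0.119 mol

8.459 mol + 3.1 mol = 11.559 mol; the sum is limited to 1 decimal place (3 s.f.).
Carrying full precision, 11.559 ÷ 97.3 = 0.118797533402… mol; 97.3 has 3 s.f., so the result keeps min(3, 3) = 3 s.f.
Rounded to 3 significant figures: 0.119 mol.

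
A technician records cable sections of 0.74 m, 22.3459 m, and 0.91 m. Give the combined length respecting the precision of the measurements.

0.74 m + 22.3459 m + 0.91 m = 23.9959 m.
Addition/subtraction keeps the fewest decimal places: 0.74 → 2 decimal places, 22.3459 → 4 decimal places, 0.91 → 2 decimal places; limit is 2.
Rounded to 2 decimal places: 24.00 m.

24.00 m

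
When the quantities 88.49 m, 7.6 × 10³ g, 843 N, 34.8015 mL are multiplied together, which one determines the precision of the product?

7.6 × 10³ g

88.49 m → 4 s.f.; 7.6 × 10³ g → 2 s.f.; 843 N → 3 s.f.; 34.8015 mL → 6 s.f.
The fewest is 2 significant figures, from 7.6 × 10³ g.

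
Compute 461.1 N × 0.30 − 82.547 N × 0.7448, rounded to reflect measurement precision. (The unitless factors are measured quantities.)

8 × 10¹ N

461.1 × 0.30 = 138.33 → 1.4 × 10² N (2 s.f., last digit at the 10^1 place).
82.547 × 0.7448 = 61.4810056 → 61.48 N (4 s.f., last digit at the 10^-2 place).
Difference: 76.8489944 N; keep the coarser place, 10^1.
Result: 8 × 10¹ N.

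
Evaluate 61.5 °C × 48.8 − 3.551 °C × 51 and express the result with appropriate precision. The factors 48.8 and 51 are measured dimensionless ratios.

61.5 × 48.8 = 3001.2 → 3.00 × 10^3 °C (3 s.f., last digit at the 10^1 place).
3.551 × 51 = 181.101 → 1.8 × 10^2 °C (2 s.f., last digit at the 10^1 place).
Difference: 2820.099 °C; keep the coarser place, 10^1.
Result: 2.82 × 10^3 °C.

2.82 × 10^3 °C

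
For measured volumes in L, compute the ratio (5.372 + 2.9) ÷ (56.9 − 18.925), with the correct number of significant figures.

0.22

5.372 + 2.9 = 8.272, limited to 1 d.p. → 2 s.f.; 56.9 − 18.925 = 37.975, limited to 1 d.p. → 3 s.f.
Carrying full precision, 8.272 ÷ 37.975 = 0.217827518104…; keep min(2, 3) = 2 s.f.
Rounded to 2 significant figures: 0.22.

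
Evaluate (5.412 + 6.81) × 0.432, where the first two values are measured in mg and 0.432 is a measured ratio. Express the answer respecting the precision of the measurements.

5.28 mg

5.412 mg + 6.81 mg = 12.222 mg; the sum is limited to 2 decimal places (4 s.f.).
Carrying full precision, 12.222 × 0.432 = 5.279904 mg; 0.432 has 3 s.f., so the result keeps min(4, 3) = 3 s.f.
Rounded to 3 significant figures: 5.28 mg.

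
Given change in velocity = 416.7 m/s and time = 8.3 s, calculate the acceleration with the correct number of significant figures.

acceleration = 416.7 m/s ÷ 8.3 s = 50.2048192771… m/s².
416.7 has 4 significant figures; 8.3 has 2.
Division/multiplication keeps the fewest: 2 significant figures.
Rounded: 5.0 × 10^1 m/s².

5.0 × 10^1 m/s²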